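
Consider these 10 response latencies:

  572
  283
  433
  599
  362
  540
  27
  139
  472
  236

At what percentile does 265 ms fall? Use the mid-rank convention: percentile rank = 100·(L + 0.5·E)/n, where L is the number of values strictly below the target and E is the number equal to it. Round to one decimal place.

30.0

Sorted: 27, 139, 236, 283, 362, 433, 472, 540, 572, 599.
Count below 265: L = 3; count equal: E = 0; n = 10.
Percentile rank = 100·(3 + 0.5·0)/10 = 100·3/10 = 30.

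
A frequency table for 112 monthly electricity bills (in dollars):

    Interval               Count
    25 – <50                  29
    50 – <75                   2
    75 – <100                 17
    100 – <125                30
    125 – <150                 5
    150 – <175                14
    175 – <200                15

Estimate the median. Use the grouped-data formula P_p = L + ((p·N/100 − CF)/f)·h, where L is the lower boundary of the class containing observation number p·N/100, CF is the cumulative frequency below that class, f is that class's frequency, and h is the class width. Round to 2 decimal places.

106.67

N = 112; target position k = 50/100 · 112 = 56.
Cumulative frequencies: 29, 31, 48, 78, 83, 97, 112.
Observation 56 falls in the class 100 – <125.
L = 100, CF = 48, f = 30, h = 25.
P50 = 100 + ((56 − 48)/30)·25 = 100 + 6.66667 = 106.667.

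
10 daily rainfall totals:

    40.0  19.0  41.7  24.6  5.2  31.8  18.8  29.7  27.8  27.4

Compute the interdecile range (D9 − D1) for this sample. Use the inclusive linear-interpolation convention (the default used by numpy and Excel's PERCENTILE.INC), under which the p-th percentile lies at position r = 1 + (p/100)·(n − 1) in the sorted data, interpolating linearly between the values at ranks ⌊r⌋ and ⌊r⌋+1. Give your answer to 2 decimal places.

22.73

Sorted: 5.2, 18.8, 19.0, 24.6, 27.4, 27.8, 29.7, 31.8, 40.0, 41.7.
n = 10.
P10: r = 1.9; ranks 1–2 are 5.2, 18.8; interpolating gives 17.44.
P90: r = 9.1; ranks 9–10 are 40.0, 41.7; interpolating gives 40.17.
Difference: 40.17 − 17.44 = 22.73.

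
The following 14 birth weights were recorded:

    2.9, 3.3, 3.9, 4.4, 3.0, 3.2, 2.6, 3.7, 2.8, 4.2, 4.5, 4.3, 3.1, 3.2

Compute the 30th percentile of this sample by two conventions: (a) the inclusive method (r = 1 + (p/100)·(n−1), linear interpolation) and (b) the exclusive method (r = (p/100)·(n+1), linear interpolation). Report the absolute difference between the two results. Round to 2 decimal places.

Sorted: 2.6, 2.8, 2.9, 3.0, 3.1, 3.2, 3.2, 3.3, 3.7, 3.9, 4.2, 4.3, 4.4, 4.5.
n = 14.
(a) r = 4.9; between ranks 4 (3.0) and 5 (3.1): 3.09.
(b) r = 4.5; between ranks 4 (3.0) and 5 (3.1): 3.05.
|3.09 − 3.05| = 0.04.

0.04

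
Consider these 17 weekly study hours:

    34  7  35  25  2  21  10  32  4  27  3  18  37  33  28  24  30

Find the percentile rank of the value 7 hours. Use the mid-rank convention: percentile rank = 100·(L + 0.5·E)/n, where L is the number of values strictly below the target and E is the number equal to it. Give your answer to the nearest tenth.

20.6

Sorted: 2, 3, 4, 7, 10, 18, 21, 24, 25, 27, 28, 30, 32, 33, 34, 35, 37.
Count below 7: L = 3; count equal: E = 1; n = 17.
Percentile rank = 100·(3 + 0.5·1)/17 = 100·3.5/17 = 20.59.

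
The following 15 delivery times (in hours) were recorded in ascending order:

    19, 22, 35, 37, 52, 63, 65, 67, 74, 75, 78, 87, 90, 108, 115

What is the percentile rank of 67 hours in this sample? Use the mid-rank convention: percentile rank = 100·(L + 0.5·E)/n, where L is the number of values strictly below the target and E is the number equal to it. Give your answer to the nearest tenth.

50.0

Count below 67: L = 7; count equal: E = 1; n = 15.
Percentile rank = 100·(7 + 0.5·1)/15 = 100·7.5/15 = 50.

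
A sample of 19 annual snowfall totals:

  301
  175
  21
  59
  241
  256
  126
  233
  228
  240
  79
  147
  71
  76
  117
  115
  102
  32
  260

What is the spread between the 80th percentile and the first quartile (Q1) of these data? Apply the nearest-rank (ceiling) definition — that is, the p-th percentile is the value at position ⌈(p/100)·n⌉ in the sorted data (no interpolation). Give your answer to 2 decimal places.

165.00

Sorted: 21, 32, 59, 71, 76, 79, 102, 115, 117, 126, 147, 175, 228, 233, 240, 241, 256, 260, 301.
n = 19.
P25: rank ⌈25/100·19⌉ = 5 → 76.
P80: rank ⌈80/100·19⌉ = 16 → 241.
Difference: 241 − 76 = 165.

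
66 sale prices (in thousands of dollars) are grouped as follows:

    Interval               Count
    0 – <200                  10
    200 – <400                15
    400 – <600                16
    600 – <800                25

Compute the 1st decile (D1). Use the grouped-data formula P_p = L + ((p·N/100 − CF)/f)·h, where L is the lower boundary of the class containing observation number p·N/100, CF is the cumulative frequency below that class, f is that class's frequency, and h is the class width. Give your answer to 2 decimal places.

132.00

N = 66; target position k = 10/100 · 66 = 6.6.
Cumulative frequencies: 10, 25, 41, 66.
Observation 6.6 falls in the class 0 – <200.
L = 0, CF = 0, f = 10, h = 200.
P10 = 0 + ((6.6 − 0)/10)·200 = 0 + 132 = 132.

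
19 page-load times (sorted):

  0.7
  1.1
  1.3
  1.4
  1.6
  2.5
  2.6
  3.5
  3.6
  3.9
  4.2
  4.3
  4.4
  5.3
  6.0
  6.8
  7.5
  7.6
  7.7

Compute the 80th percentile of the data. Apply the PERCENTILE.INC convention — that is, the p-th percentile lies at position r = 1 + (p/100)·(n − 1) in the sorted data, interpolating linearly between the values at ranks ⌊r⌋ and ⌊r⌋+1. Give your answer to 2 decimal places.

n = 19.
r = 1 + (80/100)·(19 − 1) = 1 + 14.4 = 15.4.
Rank 15 is 6.0 and rank 16 is 6.8.
Interpolate: 6.0 + 0.4·(6.8 − 6.0) = 6.0 + 0.4·0.8 = 6.32.

6.32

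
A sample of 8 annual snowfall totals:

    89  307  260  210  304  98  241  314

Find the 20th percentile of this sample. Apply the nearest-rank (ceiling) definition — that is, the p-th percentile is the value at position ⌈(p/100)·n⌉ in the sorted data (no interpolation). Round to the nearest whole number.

Sorted: 89, 98, 210, 241, 260, 304, 307, 314.
n = 8.
Position = ⌈20/100 · 8⌉ = ⌈1.6⌉ = 2.
The value at rank 2 is 98.

98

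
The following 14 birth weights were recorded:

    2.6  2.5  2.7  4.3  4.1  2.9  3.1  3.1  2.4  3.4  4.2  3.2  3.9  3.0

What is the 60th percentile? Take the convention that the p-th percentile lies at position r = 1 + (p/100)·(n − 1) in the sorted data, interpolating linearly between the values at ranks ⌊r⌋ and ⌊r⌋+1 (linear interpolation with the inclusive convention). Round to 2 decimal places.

3.18

Sorted: 2.4, 2.5, 2.6, 2.7, 2.9, 3.0, 3.1, 3.1, 3.2, 3.4, 3.9, 4.1, 4.2, 4.3.
n = 14.
r = 1 + (60/100)·(14 − 1) = 1 + 7.8 = 8.8.
Rank 8 is 3.1 and rank 9 is 3.2.
Interpolate: 3.1 + 0.8·(3.2 − 3.1) = 3.1 + 0.8·0.1 = 3.18.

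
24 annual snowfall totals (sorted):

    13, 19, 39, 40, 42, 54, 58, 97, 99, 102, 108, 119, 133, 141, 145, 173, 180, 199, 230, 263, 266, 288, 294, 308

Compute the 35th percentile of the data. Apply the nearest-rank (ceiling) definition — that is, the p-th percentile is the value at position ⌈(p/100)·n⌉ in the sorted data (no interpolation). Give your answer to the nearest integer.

n = 24.
Position = ⌈35/100 · 24⌉ = ⌈8.4⌉ = 9.
The value at rank 9 is 99.

99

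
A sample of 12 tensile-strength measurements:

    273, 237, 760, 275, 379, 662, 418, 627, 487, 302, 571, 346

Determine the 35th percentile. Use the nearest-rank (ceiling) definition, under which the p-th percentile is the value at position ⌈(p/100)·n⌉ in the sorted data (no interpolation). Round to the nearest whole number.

Sorted: 237, 273, 275, 302, 346, 379, 418, 487, 571, 627, 662, 760.
n = 12.
Position = ⌈35/100 · 12⌉ = ⌈4.2⌉ = 5.
The value at rank 5 is 346.

346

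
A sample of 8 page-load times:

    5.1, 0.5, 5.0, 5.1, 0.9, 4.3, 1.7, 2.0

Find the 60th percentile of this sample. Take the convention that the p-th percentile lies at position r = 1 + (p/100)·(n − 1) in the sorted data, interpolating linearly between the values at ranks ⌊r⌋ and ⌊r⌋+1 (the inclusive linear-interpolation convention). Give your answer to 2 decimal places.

4.44

Sorted: 0.5, 0.9, 1.7, 2.0, 4.3, 5.0, 5.1, 5.1.
n = 8.
r = 1 + (60/100)·(8 − 1) = 1 + 4.2 = 5.2.
Rank 5 is 4.3 and rank 6 is 5.0.
Interpolate: 4.3 + 0.2·(5.0 − 4.3) = 4.3 + 0.2·0.7 = 4.44.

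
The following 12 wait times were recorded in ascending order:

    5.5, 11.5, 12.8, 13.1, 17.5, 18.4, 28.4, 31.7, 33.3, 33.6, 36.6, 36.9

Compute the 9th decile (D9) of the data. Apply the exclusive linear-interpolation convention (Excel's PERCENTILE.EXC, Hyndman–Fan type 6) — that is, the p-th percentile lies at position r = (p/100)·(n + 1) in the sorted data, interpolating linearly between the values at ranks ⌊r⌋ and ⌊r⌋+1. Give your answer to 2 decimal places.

36.81

n = 12.
r = (90/100)·(12 + 1) = 11.7.
Rank 11 is 36.6 and rank 12 is 36.9.
Interpolate: 36.6 + 0.7·(36.9 − 36.6) = 36.6 + 0.7·0.3 = 36.81.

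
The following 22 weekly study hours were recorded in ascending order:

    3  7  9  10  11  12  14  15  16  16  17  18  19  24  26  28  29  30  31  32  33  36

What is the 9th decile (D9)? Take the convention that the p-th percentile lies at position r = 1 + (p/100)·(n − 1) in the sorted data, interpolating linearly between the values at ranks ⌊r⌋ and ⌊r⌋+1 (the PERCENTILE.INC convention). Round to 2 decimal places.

31.90

n = 22.
r = 1 + (90/100)·(22 − 1) = 1 + 18.9 = 19.9.
Rank 19 is 31 and rank 20 is 32.
Interpolate: 31 + 0.9·(32 − 31) = 31 + 0.9·1 = 31.9.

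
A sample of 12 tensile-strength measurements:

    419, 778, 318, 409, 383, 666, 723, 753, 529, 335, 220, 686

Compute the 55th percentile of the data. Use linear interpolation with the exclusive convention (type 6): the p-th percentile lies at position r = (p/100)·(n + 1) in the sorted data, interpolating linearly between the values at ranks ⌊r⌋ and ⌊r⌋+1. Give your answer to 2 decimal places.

549.55

Sorted: 220, 318, 335, 383, 409, 419, 529, 666, 686, 723, 753, 778.
n = 12.
r = (55/100)·(12 + 1) = 7.15.
Rank 7 is 529 and rank 8 is 666.
Interpolate: 529 + 0.15·(666 − 529) = 529 + 0.15·137 = 549.55.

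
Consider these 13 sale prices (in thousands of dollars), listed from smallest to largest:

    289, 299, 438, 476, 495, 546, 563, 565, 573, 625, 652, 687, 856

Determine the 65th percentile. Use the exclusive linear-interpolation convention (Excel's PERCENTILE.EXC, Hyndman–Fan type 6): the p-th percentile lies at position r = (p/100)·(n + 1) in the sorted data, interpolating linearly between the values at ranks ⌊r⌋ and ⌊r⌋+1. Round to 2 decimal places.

578.20

n = 13.
r = (65/100)·(13 + 1) = 9.1.
Rank 9 is 573 and rank 10 is 625.
Interpolate: 573 + 0.1·(625 − 573) = 573 + 0.1·52 = 578.2.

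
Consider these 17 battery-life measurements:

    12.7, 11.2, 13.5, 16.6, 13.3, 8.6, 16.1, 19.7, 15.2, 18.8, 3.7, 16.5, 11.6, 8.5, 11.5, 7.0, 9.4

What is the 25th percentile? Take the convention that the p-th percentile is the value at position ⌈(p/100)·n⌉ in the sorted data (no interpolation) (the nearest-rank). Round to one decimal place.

9.4

Sorted: 3.7, 7.0, 8.5, 8.6, 9.4, 11.2, 11.5, 11.6, 12.7, 13.3, 13.5, 15.2, 16.1, 16.5, 16.6, 18.8, 19.7.
n = 17.
Position = ⌈25/100 · 17⌉ = ⌈4.25⌉ = 5.
The value at rank 5 is 9.4.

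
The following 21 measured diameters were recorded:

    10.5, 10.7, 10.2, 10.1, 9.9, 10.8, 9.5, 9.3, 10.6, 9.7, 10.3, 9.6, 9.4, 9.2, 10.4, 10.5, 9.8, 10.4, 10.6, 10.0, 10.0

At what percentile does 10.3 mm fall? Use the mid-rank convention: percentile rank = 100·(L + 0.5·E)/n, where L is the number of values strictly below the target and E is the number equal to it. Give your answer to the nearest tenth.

Sorted: 9.2, 9.3, 9.4, 9.5, 9.6, 9.7, 9.8, 9.9, 10.0, 10.0, 10.1, 10.2, 10.3, 10.4, 10.4, 10.5, 10.5, 10.6, 10.6, 10.7, 10.8.
Count below 10.3: L = 12; count equal: E = 1; n = 21.
Percentile rank = 100·(12 + 0.5·1)/21 = 100·12.5/21 = 59.52.

59.5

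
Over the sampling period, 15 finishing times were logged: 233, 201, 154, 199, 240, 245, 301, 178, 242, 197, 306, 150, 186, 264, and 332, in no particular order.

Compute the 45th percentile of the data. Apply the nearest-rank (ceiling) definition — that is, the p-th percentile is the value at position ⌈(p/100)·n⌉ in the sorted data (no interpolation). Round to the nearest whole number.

Sorted: 150, 154, 178, 186, 197, 199, 201, 233, 240, 242, 245, 264, 301, 306, 332.
n = 15.
Position = ⌈45/100 · 15⌉ = ⌈6.75⌉ = 7.
The value at rank 7 is 201.

201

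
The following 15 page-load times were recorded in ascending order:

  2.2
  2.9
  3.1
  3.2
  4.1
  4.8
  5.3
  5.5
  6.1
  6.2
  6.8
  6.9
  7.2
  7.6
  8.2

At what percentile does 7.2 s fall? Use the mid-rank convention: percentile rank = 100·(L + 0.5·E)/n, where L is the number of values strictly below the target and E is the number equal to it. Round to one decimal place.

Count below 7.2: L = 12; count equal: E = 1; n = 15.
Percentile rank = 100·(12 + 0.5·1)/15 = 100·12.5/15 = 83.33.

83.3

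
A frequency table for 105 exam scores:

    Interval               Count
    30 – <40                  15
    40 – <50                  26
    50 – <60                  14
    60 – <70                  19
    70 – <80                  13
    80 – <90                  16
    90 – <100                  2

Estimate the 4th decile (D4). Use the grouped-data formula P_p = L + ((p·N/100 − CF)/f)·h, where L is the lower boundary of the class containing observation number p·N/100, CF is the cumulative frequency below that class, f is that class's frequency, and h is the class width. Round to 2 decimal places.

N = 105; target position k = 40/100 · 105 = 42.
Cumulative frequencies: 15, 41, 55, 74, 87, 103, 105.
Observation 42 falls in the class 50 – <60.
L = 50, CF = 41, f = 14, h = 10.
P40 = 50 + ((42 − 41)/14)·10 = 50 + 0.714286 = 50.7143.

50.71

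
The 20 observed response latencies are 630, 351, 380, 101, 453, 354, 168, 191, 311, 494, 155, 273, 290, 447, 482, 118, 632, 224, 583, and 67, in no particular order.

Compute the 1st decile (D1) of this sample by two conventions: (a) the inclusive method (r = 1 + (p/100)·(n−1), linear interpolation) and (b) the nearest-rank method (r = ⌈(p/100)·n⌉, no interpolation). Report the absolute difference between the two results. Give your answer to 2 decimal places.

Sorted: 67, 101, 118, 155, 168, 191, 224, 273, 290, 311, 351, 354, 380, 447, 453, 482, 494, 583, 630, 632.
n = 20.
(a) r = 2.9; between ranks 2 (101) and 3 (118): 116.3.
(b) the nearest-rank method: rank 2 → 101.
|116.3 − 101| = 15.3.

15.30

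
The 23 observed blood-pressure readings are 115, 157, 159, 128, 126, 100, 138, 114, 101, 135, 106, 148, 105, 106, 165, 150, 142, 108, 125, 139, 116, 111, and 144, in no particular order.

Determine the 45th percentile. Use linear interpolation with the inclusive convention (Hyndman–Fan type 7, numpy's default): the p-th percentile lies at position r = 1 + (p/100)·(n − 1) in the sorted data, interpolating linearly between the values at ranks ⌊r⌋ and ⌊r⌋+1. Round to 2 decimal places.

Sorted: 100, 101, 105, 106, 106, 108, 111, 114, 115, 116, 125, 126, 128, 135, 138, 139, 142, 144, 148, 150, 157, 159, 165.
n = 23.
r = 1 + (45/100)·(23 − 1) = 1 + 9.9 = 10.9.
Rank 10 is 116 and rank 11 is 125.
Interpolate: 116 + 0.9·(125 − 116) = 116 + 0.9·9 = 124.1.

124.10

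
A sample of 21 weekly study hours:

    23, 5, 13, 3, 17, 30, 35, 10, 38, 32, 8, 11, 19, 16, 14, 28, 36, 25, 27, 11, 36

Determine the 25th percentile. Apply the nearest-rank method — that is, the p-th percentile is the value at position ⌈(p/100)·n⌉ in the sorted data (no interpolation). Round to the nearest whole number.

Sorted: 3, 5, 8, 10, 11, 11, 13, 14, 16, 17, 19, 23, 25, 27, 28, 30, 32, 35, 36, 36, 38.
n = 21.
Position = ⌈25/100 · 21⌉ = ⌈5.25⌉ = 6.
The value at rank 6 is 11.

11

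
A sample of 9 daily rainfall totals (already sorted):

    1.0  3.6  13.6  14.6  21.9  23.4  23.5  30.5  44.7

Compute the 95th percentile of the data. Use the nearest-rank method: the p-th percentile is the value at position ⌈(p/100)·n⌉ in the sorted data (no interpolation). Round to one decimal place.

44.7

n = 9.
Position = ⌈95/100 · 9⌉ = ⌈8.55⌉ = 9.
The value at rank 9 is 44.7.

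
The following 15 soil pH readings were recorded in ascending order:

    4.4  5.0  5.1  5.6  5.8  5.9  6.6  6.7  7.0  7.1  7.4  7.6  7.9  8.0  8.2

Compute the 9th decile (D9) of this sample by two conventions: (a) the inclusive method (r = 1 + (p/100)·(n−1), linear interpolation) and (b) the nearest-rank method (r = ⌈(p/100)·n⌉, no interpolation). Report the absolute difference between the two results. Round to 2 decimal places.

0.04

n = 15.
(a) r = 13.6; between ranks 13 (7.9) and 14 (8.0): 7.96.
(b) the nearest-rank method: rank 14 → 8.
|7.96 − 8| = 0.04.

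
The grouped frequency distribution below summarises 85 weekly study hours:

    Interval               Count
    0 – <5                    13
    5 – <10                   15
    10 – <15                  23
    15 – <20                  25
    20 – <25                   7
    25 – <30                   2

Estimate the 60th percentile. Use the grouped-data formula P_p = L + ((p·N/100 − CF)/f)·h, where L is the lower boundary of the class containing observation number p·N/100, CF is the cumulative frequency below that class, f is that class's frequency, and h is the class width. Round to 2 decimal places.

N = 85; target position k = 60/100 · 85 = 51.
Cumulative frequencies: 13, 28, 51, 76, 83, 85.
Observation 51 falls in the class 10 – <15.
L = 10, CF = 28, f = 23, h = 5.
P60 = 10 + ((51 − 28)/23)·5 = 10 + 5 = 15.

15.00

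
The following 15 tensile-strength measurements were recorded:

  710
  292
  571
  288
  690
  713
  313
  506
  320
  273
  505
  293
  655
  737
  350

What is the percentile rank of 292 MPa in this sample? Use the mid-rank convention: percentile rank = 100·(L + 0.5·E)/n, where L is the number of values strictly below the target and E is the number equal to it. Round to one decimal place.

Sorted: 273, 288, 292, 293, 313, 320, 350, 505, 506, 571, 655, 690, 710, 713, 737.
Count below 292: L = 2; count equal: E = 1; n = 15.
Percentile rank = 100·(2 + 0.5·1)/15 = 100·2.5/15 = 16.67.

16.7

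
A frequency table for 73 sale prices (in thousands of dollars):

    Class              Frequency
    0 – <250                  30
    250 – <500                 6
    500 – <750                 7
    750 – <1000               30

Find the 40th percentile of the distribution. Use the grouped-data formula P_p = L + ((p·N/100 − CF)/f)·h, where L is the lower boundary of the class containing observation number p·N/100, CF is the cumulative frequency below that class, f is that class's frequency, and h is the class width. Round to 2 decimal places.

N = 73; target position k = 40/100 · 73 = 29.2.
Cumulative frequencies: 30, 36, 43, 73.
Observation 29.2 falls in the class 0 – <250.
L = 0, CF = 0, f = 30, h = 250.
P40 = 0 + ((29.2 − 0)/30)·250 = 0 + 243.333 = 243.333.

243.33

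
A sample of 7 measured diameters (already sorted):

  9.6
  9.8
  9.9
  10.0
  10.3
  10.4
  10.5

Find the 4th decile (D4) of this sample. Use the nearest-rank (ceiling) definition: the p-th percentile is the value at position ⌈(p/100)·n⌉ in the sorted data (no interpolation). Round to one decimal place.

n = 7.
Position = ⌈40/100 · 7⌉ = ⌈2.8⌉ = 3.
The value at rank 3 is 9.9.

9.9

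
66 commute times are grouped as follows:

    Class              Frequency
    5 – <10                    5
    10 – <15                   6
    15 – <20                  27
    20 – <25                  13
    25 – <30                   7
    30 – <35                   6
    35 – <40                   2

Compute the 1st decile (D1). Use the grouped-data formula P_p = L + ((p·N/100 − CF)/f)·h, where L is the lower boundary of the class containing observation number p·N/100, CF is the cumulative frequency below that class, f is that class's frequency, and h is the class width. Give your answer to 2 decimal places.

N = 66; target position k = 10/100 · 66 = 6.6.
Cumulative frequencies: 5, 11, 38, 51, 58, 64, 66.
Observation 6.6 falls in the class 10 – <15.
L = 10, CF = 5, f = 6, h = 5.
P10 = 10 + ((6.6 − 5)/6)·5 = 10 + 1.33333 = 11.3333.

11.33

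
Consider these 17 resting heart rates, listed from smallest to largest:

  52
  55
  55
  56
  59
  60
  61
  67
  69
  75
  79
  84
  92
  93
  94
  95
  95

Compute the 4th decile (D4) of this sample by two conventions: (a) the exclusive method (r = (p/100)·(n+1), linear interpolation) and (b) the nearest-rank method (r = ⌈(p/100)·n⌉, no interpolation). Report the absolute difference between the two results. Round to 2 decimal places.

1.20

n = 17.
(a) r = 7.2; between ranks 7 (61) and 8 (67): 62.2.
(b) the nearest-rank method: rank 7 → 61.
|62.2 − 61| = 1.2.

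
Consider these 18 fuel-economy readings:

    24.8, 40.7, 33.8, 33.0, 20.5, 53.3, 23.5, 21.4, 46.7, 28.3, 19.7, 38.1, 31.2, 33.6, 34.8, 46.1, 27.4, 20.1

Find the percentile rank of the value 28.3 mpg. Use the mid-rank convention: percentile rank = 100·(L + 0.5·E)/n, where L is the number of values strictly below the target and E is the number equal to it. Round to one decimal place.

Sorted: 19.7, 20.1, 20.5, 21.4, 23.5, 24.8, 27.4, 28.3, 31.2, 33.0, 33.6, 33.8, 34.8, 38.1, 40.7, 46.1, 46.7, 53.3.
Count below 28.3: L = 7; count equal: E = 1; n = 18.
Percentile rank = 100·(7 + 0.5·1)/18 = 100·7.5/18 = 41.67.

41.7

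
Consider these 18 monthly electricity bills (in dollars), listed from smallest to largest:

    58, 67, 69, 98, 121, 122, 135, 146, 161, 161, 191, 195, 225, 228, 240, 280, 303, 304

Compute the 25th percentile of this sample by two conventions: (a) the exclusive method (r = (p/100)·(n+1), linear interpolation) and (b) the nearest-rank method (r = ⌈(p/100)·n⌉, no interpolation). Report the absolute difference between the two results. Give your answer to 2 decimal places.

n = 18.
(a) r = 4.75; between ranks 4 (98) and 5 (121): 115.25.
(b) the nearest-rank method: rank 5 → 121.
|115.25 − 121| = 5.75.

5.75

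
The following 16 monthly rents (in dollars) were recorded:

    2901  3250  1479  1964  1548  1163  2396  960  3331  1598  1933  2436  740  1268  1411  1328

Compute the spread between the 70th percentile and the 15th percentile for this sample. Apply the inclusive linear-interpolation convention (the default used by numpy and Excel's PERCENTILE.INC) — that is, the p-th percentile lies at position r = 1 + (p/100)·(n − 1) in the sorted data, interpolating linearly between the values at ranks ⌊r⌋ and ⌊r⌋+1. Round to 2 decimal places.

990.75

Sorted: 740, 960, 1163, 1268, 1328, 1411, 1479, 1548, 1598, 1933, 1964, 2396, 2436, 2901, 3250, 3331.
n = 16.
P15: r = 3.25; ranks 3–4 are 1163, 1268; interpolating gives 1189.25.
P70: r = 11.5; ranks 11–12 are 1964, 2396; interpolating gives 2180.
Difference: 2180 − 1189.25 = 990.75.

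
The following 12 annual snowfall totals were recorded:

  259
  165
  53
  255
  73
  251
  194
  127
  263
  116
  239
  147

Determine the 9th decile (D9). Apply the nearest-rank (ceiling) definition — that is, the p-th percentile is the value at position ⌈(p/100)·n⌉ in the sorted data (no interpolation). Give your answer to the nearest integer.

259

Sorted: 53, 73, 116, 127, 147, 165, 194, 239, 251, 255, 259, 263.
n = 12.
Position = ⌈90/100 · 12⌉ = ⌈10.8⌉ = 11.
The value at rank 11 is 259.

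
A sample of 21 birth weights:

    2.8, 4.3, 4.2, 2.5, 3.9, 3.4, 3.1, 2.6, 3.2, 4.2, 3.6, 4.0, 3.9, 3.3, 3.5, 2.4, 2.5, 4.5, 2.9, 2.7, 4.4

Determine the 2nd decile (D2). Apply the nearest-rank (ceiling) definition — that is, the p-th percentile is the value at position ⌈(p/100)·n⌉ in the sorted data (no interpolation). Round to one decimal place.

Sorted: 2.4, 2.5, 2.5, 2.6, 2.7, 2.8, 2.9, 3.1, 3.2, 3.3, 3.4, 3.5, 3.6, 3.9, 3.9, 4.0, 4.2, 4.2, 4.3, 4.4, 4.5.
n = 21.
Position = ⌈20/100 · 21⌉ = ⌈4.2⌉ = 5.
The value at rank 5 is 2.7.

2.7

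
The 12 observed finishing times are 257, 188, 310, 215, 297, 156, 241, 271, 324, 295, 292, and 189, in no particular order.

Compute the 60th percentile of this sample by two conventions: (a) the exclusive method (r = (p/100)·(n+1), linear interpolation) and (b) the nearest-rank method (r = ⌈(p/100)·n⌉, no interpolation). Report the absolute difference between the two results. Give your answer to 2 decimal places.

Sorted: 156, 188, 189, 215, 241, 257, 271, 292, 295, 297, 310, 324.
n = 12.
(a) r = 7.8; between ranks 7 (271) and 8 (292): 287.8.
(b) the nearest-rank method: rank 8 → 292.
|287.8 − 292| = 4.2.

4.20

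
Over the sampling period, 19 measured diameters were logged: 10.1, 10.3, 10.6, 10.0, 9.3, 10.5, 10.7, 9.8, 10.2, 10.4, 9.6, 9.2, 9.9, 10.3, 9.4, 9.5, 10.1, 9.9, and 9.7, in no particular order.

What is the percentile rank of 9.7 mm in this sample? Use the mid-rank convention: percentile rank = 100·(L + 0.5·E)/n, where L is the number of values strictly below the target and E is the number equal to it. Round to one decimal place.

Sorted: 9.2, 9.3, 9.4, 9.5, 9.6, 9.7, 9.8, 9.9, 9.9, 10.0, 10.1, 10.1, 10.2, 10.3, 10.3, 10.4, 10.5, 10.6, 10.7.
Count below 9.7: L = 5; count equal: E = 1; n = 19.
Percentile rank = 100·(5 + 0.5·1)/19 = 100·5.5/19 = 28.95.

28.9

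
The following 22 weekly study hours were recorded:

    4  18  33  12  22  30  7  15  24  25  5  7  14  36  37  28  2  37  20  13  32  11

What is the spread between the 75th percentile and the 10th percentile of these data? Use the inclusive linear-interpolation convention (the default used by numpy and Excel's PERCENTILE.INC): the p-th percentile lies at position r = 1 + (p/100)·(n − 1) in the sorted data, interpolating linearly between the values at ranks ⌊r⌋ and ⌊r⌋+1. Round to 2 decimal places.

Sorted: 2, 4, 5, 7, 7, 11, 12, 13, 14, 15, 18, 20, 22, 24, 25, 28, 30, 32, 33, 36, 37, 37.
n = 22.
P10: r = 3.1; ranks 3–4 are 5, 7; interpolating gives 5.2.
P75: r = 16.75; ranks 16–17 are 28, 30; interpolating gives 29.5.
Difference: 29.5 − 5.2 = 24.3.

24.30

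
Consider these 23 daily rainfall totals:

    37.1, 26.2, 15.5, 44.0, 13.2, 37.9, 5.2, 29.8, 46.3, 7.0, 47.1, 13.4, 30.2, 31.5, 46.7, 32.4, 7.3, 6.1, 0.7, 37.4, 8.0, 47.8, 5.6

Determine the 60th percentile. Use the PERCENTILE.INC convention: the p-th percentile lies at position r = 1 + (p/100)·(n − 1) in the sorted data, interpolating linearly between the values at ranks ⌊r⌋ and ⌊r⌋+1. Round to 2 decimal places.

31.68

Sorted: 0.7, 5.2, 5.6, 6.1, 7.0, 7.3, 8.0, 13.2, 13.4, 15.5, 26.2, 29.8, 30.2, 31.5, 32.4, 37.1, 37.4, 37.9, 44.0, 46.3, 46.7, 47.1, 47.8.
n = 23.
r = 1 + (60/100)·(23 − 1) = 1 + 13.2 = 14.2.
Rank 14 is 31.5 and rank 15 is 32.4.
Interpolate: 31.5 + 0.2·(32.4 − 31.5) = 31.5 + 0.2·0.9 = 31.68.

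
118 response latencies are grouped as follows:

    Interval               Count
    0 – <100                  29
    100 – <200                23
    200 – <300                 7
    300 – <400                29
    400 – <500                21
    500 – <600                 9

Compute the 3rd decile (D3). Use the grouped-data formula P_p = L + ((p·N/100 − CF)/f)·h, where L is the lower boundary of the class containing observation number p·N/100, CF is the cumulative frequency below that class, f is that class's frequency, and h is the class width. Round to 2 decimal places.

127.83

N = 118; target position k = 30/100 · 118 = 35.4.
Cumulative frequencies: 29, 52, 59, 88, 109, 118.
Observation 35.4 falls in the class 100 – <200.
L = 100, CF = 29, f = 23, h = 100.
P30 = 100 + ((35.4 − 29)/23)·100 = 100 + 27.8261 = 127.826.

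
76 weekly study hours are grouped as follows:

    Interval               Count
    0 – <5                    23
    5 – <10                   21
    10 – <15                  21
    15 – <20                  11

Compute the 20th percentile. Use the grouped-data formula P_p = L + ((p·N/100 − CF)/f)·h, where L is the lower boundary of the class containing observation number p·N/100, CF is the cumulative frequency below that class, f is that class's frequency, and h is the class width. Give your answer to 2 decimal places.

N = 76; target position k = 20/100 · 76 = 15.2.
Cumulative frequencies: 23, 44, 65, 76.
Observation 15.2 falls in the class 0 – <5.
L = 0, CF = 0, f = 23, h = 5.
P20 = 0 + ((15.2 − 0)/23)·5 = 0 + 3.30435 = 3.30435.

3.30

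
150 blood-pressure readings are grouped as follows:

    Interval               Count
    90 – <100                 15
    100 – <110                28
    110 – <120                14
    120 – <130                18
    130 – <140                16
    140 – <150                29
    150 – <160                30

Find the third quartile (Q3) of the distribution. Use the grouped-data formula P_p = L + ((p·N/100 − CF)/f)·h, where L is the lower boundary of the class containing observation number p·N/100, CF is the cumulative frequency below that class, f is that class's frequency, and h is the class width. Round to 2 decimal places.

N = 150; target position k = 75/100 · 150 = 112.5.
Cumulative frequencies: 15, 43, 57, 75, 91, 120, 150.
Observation 112.5 falls in the class 140 – <150.
L = 140, CF = 91, f = 29, h = 10.
P75 = 140 + ((112.5 − 91)/29)·10 = 140 + 7.41379 = 147.414.

147.41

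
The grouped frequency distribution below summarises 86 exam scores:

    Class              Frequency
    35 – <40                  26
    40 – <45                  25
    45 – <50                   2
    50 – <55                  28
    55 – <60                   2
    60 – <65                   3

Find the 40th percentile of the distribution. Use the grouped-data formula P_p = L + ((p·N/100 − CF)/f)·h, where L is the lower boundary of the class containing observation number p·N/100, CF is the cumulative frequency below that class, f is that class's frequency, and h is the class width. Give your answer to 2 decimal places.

41.68

N = 86; target position k = 40/100 · 86 = 34.4.
Cumulative frequencies: 26, 51, 53, 81, 83, 86.
Observation 34.4 falls in the class 40 – <45.
L = 40, CF = 26, f = 25, h = 5.
P40 = 40 + ((34.4 − 26)/25)·5 = 40 + 1.68 = 41.68.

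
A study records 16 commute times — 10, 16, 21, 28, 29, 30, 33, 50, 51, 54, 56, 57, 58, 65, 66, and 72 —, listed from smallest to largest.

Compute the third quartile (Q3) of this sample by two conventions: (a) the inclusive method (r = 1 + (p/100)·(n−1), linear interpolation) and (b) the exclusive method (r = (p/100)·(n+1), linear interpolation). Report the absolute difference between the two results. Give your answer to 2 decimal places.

n = 16.
(a) r = 12.25; between ranks 12 (57) and 13 (58): 57.25.
(b) r = 12.75; between ranks 12 (57) and 13 (58): 57.75.
|57.25 − 57.75| = 0.5.

0.50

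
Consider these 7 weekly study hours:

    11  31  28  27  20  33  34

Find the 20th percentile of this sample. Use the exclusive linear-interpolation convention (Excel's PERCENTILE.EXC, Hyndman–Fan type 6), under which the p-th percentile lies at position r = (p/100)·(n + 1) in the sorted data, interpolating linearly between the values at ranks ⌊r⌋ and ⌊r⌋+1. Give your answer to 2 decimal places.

Sorted: 11, 20, 27, 28, 31, 33, 34.
n = 7.
r = (20/100)·(7 + 1) = 1.6.
Rank 1 is 11 and rank 2 is 20.
Interpolate: 11 + 0.6·(20 − 11) = 11 + 0.6·9 = 16.4.

16.40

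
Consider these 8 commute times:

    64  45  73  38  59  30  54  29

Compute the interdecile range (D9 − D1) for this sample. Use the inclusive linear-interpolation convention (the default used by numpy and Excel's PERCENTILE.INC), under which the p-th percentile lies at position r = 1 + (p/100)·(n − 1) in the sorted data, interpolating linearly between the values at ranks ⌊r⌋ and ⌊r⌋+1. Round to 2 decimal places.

37.00

Sorted: 29, 30, 38, 45, 54, 59, 64, 73.
n = 8.
P10: r = 1.7; ranks 1–2 are 29, 30; interpolating gives 29.7.
P90: r = 7.3; ranks 7–8 are 64, 73; interpolating gives 66.7.
Difference: 66.7 − 29.7 = 37.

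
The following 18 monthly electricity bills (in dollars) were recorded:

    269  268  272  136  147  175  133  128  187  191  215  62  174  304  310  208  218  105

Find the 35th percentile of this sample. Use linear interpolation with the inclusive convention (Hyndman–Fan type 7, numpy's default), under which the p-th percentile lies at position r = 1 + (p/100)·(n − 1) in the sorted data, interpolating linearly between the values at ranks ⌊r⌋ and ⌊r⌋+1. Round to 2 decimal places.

172.65

Sorted: 62, 105, 128, 133, 136, 147, 174, 175, 187, 191, 208, 215, 218, 268, 269, 272, 304, 310.
n = 18.
r = 1 + (35/100)·(18 − 1) = 1 + 5.95 = 6.95.
Rank 6 is 147 and rank 7 is 174.
Interpolate: 147 + 0.95·(174 − 147) = 147 + 0.95·27 = 172.65.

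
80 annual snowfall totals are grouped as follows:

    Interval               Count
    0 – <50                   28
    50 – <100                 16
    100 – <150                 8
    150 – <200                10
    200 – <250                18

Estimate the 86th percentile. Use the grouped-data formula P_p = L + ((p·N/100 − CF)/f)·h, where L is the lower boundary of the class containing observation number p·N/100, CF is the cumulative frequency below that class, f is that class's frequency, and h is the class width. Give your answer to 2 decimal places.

N = 80; target position k = 86/100 · 80 = 68.8.
Cumulative frequencies: 28, 44, 52, 62, 80.
Observation 68.8 falls in the class 200 – <250.
L = 200, CF = 62, f = 18, h = 50.
P86 = 200 + ((68.8 − 62)/18)·50 = 200 + 18.8889 = 218.889.

218.89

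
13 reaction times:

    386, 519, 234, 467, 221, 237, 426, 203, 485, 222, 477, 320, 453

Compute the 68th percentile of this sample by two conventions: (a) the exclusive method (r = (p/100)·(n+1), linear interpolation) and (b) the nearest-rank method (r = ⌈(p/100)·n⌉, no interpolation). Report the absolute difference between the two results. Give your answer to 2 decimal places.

Sorted: 203, 221, 222, 234, 237, 320, 386, 426, 453, 467, 477, 485, 519.
n = 13.
(a) r = 9.52; between ranks 9 (453) and 10 (467): 460.28.
(b) the nearest-rank method: rank 9 → 453.
|460.28 − 453| = 7.28.

7.28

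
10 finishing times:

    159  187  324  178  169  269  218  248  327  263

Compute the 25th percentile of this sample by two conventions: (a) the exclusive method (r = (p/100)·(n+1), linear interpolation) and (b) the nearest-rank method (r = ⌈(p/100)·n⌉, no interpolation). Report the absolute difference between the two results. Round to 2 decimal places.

2.25

Sorted: 159, 169, 178, 187, 218, 248, 263, 269, 324, 327.
n = 10.
(a) r = 2.75; between ranks 2 (169) and 3 (178): 175.75.
(b) the nearest-rank method: rank 3 → 178.
|175.75 − 178| = 2.25.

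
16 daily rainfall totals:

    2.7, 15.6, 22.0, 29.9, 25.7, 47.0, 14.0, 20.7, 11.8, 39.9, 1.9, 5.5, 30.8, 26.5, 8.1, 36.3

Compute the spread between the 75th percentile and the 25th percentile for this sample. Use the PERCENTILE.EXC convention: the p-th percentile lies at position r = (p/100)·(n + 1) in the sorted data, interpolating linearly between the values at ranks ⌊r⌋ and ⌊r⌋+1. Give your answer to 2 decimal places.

Sorted: 1.9, 2.7, 5.5, 8.1, 11.8, 14.0, 15.6, 20.7, 22.0, 25.7, 26.5, 29.9, 30.8, 36.3, 39.9, 47.0.
n = 16.
P25: r = 4.25; ranks 4–5 are 8.1, 11.8; interpolating gives 9.025.
P75: r = 12.75; ranks 12–13 are 29.9, 30.8; interpolating gives 30.575.
Difference: 30.575 − 9.025 = 21.55.

21.55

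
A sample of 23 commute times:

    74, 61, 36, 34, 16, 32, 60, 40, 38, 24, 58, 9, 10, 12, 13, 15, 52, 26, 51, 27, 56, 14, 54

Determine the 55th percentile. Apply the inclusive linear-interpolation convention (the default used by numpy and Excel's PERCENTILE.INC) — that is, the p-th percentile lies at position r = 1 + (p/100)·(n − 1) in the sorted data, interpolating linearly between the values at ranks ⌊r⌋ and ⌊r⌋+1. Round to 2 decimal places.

Sorted: 9, 10, 12, 13, 14, 15, 16, 24, 26, 27, 32, 34, 36, 38, 40, 51, 52, 54, 56, 58, 60, 61, 74.
n = 23.
r = 1 + (55/100)·(23 − 1) = 1 + 12.1 = 13.1.
Rank 13 is 36 and rank 14 is 38.
Interpolate: 36 + 0.1·(38 − 36) = 36 + 0.1·2 = 36.2.

36.20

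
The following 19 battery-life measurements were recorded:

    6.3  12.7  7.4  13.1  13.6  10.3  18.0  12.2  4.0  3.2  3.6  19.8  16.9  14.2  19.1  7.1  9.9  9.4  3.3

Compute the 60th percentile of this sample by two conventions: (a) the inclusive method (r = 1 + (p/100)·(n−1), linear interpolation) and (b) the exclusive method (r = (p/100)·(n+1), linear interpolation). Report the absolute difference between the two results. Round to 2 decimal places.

Sorted: 3.2, 3.3, 3.6, 4.0, 6.3, 7.1, 7.4, 9.4, 9.9, 10.3, 12.2, 12.7, 13.1, 13.6, 14.2, 16.9, 18.0, 19.1, 19.8.
n = 19.
(a) r = 11.8; between ranks 11 (12.2) and 12 (12.7): 12.6.
(b) r = 12 → value at rank 12 = 12.7.
|12.6 − 12.7| = 0.1.

0.10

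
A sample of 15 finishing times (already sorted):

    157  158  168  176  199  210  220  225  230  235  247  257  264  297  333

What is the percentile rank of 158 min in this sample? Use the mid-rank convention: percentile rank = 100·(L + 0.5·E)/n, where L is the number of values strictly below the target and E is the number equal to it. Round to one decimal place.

10.0

Count below 158: L = 1; count equal: E = 1; n = 15.
Percentile rank = 100·(1 + 0.5·1)/15 = 100·1.5/15 = 10.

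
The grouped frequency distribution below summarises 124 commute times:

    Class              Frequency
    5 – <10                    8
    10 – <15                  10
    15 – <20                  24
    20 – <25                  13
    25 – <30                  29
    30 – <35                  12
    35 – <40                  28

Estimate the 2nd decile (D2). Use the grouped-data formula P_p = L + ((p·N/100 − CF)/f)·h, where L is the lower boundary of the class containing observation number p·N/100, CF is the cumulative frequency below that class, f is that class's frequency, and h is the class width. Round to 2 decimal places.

16.42

N = 124; target position k = 20/100 · 124 = 24.8.
Cumulative frequencies: 8, 18, 42, 55, 84, 96, 124.
Observation 24.8 falls in the class 15 – <20.
L = 15, CF = 18, f = 24, h = 5.
P20 = 15 + ((24.8 − 18)/24)·5 = 15 + 1.41667 = 16.4167.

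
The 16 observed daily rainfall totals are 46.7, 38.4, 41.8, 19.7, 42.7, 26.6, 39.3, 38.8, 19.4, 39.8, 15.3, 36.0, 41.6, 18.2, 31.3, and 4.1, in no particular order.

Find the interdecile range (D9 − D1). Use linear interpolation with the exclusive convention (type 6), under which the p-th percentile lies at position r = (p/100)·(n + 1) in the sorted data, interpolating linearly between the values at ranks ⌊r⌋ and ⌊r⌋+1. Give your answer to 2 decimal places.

Sorted: 4.1, 15.3, 18.2, 19.4, 19.7, 26.6, 31.3, 36.0, 38.4, 38.8, 39.3, 39.8, 41.6, 41.8, 42.7, 46.7.
n = 16.
P10: r = 1.7; ranks 1–2 are 4.1, 15.3; interpolating gives 11.94.
P90: r = 15.3; ranks 15–16 are 42.7, 46.7; interpolating gives 43.9.
Difference: 43.9 − 11.94 = 31.96.

31.96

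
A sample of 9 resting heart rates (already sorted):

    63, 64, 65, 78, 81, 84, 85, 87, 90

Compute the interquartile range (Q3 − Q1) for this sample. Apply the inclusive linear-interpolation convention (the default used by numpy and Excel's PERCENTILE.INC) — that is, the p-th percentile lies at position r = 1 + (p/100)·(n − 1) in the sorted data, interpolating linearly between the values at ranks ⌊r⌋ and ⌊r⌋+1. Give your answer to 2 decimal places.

n = 9.
P25: r = 3 (integer) → 65.
P75: r = 7 (integer) → 85.
Difference: 85 − 65 = 20.

20.00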